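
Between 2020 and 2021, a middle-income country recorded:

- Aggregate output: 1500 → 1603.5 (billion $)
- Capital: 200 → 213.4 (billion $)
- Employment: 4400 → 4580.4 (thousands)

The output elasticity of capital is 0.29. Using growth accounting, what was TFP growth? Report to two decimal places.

2.05%

Aggregate output growth = (1603.5 − 1500) / 1500 = 6.9%.
Capital growth = (213.4 − 200) / 200 = 6.7%.
Employment growth = (4580.4 − 4400) / 4400 = 4.1%.
Labor's share = 1 − 0.29 = 0.71.
Capital: 0.29 × 6.7 = 1.943 pp.
Employment: 0.71 × 4.1 = 2.911 pp.
TFP growth = 6.9 − 4.854 = 2.046%.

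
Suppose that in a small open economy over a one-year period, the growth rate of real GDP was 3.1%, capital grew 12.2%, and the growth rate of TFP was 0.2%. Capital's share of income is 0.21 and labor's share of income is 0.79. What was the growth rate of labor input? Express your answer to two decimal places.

0.43%

Labor's share = 1 − 0.21 = 0.79.
gY = gA + 0.21×12.2 + 0.79×g.
0.79×g = 3.1 − 0.2 − 2.562 = 0.338.
g = 0.338 / 0.79 = 0.4278%.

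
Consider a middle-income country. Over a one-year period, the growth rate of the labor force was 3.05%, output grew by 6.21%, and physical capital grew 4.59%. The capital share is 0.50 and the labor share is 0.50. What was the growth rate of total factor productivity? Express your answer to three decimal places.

Total factor productivity grew 2.390%.

Labor's share = 1 − 0.5 = 0.5.
Physical capital: 0.5 × 4.59 = 2.295 pp.
The labor force: 0.5 × 3.05 = 1.525 pp.
TFP growth = 6.21 − 3.82 = 2.39%.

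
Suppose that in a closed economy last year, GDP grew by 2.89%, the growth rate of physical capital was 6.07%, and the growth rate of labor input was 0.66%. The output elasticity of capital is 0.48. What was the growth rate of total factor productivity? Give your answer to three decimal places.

Labor's share = 1 − 0.48 = 0.52.
Physical capital: 0.48 × 6.07 = 2.9136 pp.
Labor input: 0.52 × 0.66 = 0.3432 pp.
TFP growth = 2.89 − 3.2568 = -0.3668%.

-0.367%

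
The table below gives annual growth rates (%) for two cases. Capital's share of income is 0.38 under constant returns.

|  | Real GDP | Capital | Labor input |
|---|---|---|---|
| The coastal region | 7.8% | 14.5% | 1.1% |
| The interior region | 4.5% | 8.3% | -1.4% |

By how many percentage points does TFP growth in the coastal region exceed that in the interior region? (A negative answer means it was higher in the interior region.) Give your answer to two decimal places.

-0.61 percentage points

Labor's share = 1 − 0.38 = 0.62.
The coastal region: TFP = 7.8 − 5.51 − 0.682 = 1.608%.
The interior region: TFP = 4.5 − 3.154 + 0.868 = 2.214%.
Difference = 1.608 − (2.214) = -0.606 pp.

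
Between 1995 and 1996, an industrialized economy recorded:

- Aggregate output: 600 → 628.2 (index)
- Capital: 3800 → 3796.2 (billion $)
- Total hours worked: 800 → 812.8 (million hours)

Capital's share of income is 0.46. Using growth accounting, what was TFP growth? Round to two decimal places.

TFP grew 3.88%.

Aggregate output growth = (628.2 − 600) / 600 = 4.7%.
Capital growth = (3796.2 − 3800) / 3800 = -0.1%.
Total hours worked growth = (812.8 − 800) / 800 = 1.6%.
Labor's share = 1 − 0.46 = 0.54.
Capital: 0.46 × (-0.1) = -0.046 pp.
Total hours worked: 0.54 × 1.6 = 0.864 pp.
TFP growth = 4.7 − 0.818 = 3.882%.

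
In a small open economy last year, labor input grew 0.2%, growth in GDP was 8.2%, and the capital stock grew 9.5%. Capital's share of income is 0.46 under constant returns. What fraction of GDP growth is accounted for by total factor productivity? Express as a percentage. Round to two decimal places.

Total factor productivity accounted for 45.39% of growth.

Labor's share = 1 − 0.46 = 0.54.
The capital stock: 0.46 × 9.5 = 4.37 pp.
Labor input: 0.54 × 0.2 = 0.108 pp.
TFP growth = 8.2 − 4.478 = 3.722%.
TFP share of growth = 3.722 / 8.2 × 100 = 45.3902%.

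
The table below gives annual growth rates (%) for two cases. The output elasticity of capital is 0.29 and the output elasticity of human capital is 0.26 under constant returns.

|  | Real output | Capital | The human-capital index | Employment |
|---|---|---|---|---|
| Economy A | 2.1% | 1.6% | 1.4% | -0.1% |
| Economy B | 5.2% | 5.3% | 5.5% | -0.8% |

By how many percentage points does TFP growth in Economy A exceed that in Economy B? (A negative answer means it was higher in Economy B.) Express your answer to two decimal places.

-1.28 percentage points

Labor's share = 1 − 0.29 − 0.26 = 0.45.
Economy A: TFP = 2.1 − 0.464 − 0.364 + 0.045 = 1.317%.
Economy B: TFP = 5.2 − 1.537 − 1.43 + 0.36 = 2.593%.
Difference = 1.317 − (2.593) = -1.276 pp.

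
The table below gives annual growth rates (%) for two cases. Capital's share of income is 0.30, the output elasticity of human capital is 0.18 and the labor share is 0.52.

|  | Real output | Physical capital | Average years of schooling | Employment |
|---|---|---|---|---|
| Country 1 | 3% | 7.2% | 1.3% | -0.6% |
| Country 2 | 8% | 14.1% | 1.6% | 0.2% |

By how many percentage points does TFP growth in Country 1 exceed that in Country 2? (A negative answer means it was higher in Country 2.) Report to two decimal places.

Labor's share = 1 − 0.3 − 0.18 = 0.52.
Country 1: TFP = 3 − 2.16 − 0.234 + 0.312 = 0.918%.
Country 2: TFP = 8 − 4.23 − 0.288 − 0.104 = 3.378%.
Difference = 0.918 − (3.378) = -2.46 pp.

-2.46 percentage points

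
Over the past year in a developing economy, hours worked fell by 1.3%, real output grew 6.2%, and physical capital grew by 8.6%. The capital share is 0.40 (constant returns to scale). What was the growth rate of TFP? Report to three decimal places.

Labor's share = 1 − 0.4 = 0.6.
Physical capital: 0.4 × 8.6 = 3.44 pp.
Hours worked: 0.6 × (-1.3) = -0.78 pp.
TFP growth = 6.2 − 2.66 = 3.54%.

3.540%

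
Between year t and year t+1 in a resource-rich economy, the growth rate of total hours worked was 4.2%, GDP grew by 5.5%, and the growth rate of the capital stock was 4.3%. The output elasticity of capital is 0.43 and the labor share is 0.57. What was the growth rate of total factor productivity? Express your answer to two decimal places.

1.26%

Labor's share = 1 − 0.43 = 0.57.
The capital stock: 0.43 × 4.3 = 1.849 pp.
Total hours worked: 0.57 × 4.2 = 2.394 pp.
TFP growth = 5.5 − 4.243 = 1.257%.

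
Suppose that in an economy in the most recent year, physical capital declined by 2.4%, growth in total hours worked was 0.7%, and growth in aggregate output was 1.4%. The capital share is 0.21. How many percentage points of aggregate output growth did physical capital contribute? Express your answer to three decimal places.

Contribution = share × growth = 0.21 × (-2.4) = -0.504 pp.

-0.504 pp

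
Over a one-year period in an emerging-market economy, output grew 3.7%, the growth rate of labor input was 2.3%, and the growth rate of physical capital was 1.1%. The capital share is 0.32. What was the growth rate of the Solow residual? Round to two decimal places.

Labor's share = 1 − 0.32 = 0.68.
Physical capital: 0.32 × 1.1 = 0.352 pp.
Labor input: 0.68 × 2.3 = 1.564 pp.
TFP growth = 3.7 − 1.916 = 1.784%.

1.78%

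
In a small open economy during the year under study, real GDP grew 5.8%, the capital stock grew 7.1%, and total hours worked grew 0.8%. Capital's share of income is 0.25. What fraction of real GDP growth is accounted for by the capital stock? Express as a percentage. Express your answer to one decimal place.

The capital stock contributed 0.25 × 7.1 = 1.775 pp.
Share of growth = 1.775 / 5.8 × 100 = 30.603%.

30.6%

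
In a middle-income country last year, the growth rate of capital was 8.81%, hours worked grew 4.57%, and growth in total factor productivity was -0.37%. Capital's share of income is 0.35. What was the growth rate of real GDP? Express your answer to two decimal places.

Real GDP grew 5.68%.

Labor's share = 1 − 0.35 = 0.65.
Capital: 0.35 × 8.81 = 3.0835 pp.
Hours worked: 0.65 × 4.57 = 2.9705 pp.
Output growth = -0.37 + 6.054 = 5.684%.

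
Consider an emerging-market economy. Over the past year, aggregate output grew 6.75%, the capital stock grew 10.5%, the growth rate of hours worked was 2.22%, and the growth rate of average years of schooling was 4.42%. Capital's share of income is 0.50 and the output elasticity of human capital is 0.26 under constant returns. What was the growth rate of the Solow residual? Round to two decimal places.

-0.18%

Labor's share = 1 − 0.5 − 0.26 = 0.24.
The capital stock: 0.5 × 10.5 = 5.25 pp.
Average years of schooling: 0.26 × 4.42 = 1.1492 pp.
Hours worked: 0.24 × 2.22 = 0.5328 pp.
TFP growth = 6.75 − 6.932 = -0.182%.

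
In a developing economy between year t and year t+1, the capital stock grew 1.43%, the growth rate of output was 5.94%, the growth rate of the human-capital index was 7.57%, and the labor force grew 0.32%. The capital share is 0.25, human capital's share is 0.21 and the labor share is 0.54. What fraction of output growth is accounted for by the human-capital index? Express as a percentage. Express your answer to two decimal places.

26.76%

The human-capital index contributed 0.21 × 7.57 = 1.5897 pp.
Share of growth = 1.5897 / 5.94 × 100 = 26.7626%.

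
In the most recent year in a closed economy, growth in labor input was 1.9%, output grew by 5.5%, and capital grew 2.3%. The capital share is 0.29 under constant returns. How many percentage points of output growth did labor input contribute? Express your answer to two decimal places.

Labor's share = 1 − 0.29 = 0.71.
Contribution = share × growth = 0.71 × 1.9 = 1.349 pp.

1.35 percentage points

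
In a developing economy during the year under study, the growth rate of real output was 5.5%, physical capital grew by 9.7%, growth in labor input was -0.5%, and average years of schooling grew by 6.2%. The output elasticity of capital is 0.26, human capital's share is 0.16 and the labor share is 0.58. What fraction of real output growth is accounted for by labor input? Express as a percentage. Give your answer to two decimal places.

Labor input accounted for -5.27% of growth.

Labor's share = 1 − 0.26 − 0.16 = 0.58.
Labor input contributed 0.58 × (-0.5) = -0.29 pp.
Share of growth = -0.29 / 5.5 × 100 = -5.2727%.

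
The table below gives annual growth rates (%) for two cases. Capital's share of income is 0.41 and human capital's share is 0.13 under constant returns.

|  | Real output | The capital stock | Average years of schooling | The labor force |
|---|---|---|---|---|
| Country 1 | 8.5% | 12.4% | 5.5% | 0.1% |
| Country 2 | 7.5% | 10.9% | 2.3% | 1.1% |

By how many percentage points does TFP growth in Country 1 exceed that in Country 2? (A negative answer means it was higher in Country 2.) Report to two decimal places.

Labor's share = 1 − 0.41 − 0.13 = 0.46.
Country 1: TFP = 8.5 − 5.084 − 0.715 − 0.046 = 2.655%.
Country 2: TFP = 7.5 − 4.469 − 0.299 − 0.506 = 2.226%.
Difference = 2.655 − (2.226) = 0.429 pp.

0.43 percentage points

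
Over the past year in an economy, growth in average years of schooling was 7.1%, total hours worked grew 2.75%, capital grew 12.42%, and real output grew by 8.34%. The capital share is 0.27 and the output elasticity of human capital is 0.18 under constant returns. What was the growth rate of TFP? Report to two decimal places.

Labor's share = 1 − 0.27 − 0.18 = 0.55.
Capital: 0.27 × 12.42 = 3.3534 pp.
Average years of schooling: 0.18 × 7.1 = 1.278 pp.
Total hours worked: 0.55 × 2.75 = 1.5125 pp.
TFP growth = 8.34 − 6.1439 = 2.1961%.

TFP grew 2.20%.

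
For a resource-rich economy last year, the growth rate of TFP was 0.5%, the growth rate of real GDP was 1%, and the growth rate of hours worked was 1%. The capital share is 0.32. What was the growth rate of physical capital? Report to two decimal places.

-0.56%

Labor's share = 1 − 0.32 = 0.68.
gY = gA + 0.68×1 + 0.32×g.
0.32×g = 1 − 0.5 − 0.68 = -0.18.
g = -0.18 / 0.32 = -0.5625%.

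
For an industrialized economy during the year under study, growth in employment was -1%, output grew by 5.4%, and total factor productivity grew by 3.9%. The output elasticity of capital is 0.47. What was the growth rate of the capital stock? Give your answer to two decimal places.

4.32%

Labor's share = 1 − 0.47 = 0.53.
gY = gA + 0.53×(-1) + 0.47×g.
0.47×g = 5.4 − 3.9 + 0.53 = 2.03.
g = 2.03 / 0.47 = 4.3191%.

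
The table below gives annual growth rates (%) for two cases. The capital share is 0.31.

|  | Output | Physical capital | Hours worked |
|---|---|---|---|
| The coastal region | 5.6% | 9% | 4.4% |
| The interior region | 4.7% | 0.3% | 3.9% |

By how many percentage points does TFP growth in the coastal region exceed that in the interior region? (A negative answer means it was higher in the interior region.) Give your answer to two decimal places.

Labor's share = 1 − 0.31 = 0.69.
The coastal region: TFP = 5.6 − 2.79 − 3.036 = -0.226%.
The interior region: TFP = 4.7 − 0.093 − 2.691 = 1.916%.
Difference = -0.226 − (1.916) = -2.142 pp.

-2.14 percentage points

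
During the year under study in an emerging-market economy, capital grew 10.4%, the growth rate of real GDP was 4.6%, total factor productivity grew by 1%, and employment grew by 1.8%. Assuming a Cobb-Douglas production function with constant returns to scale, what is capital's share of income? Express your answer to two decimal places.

gY = gA + α·gK + (1−α)·gL, so gY − gA − gL = α(gK − gL).
4.6 − 1 − 1.8 = α × (10.4 − 1.8).
1.8 = 8.6 α, so α = 0.2093.

Capital's share of income is 0.21.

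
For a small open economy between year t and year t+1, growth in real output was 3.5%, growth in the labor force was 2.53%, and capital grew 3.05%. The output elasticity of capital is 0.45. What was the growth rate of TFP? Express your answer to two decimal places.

Labor's share = 1 − 0.45 = 0.55.
Capital: 0.45 × 3.05 = 1.3725 pp.
The labor force: 0.55 × 2.53 = 1.3915 pp.
TFP growth = 3.5 − 2.764 = 0.736%.

TFP growth was 0.74%.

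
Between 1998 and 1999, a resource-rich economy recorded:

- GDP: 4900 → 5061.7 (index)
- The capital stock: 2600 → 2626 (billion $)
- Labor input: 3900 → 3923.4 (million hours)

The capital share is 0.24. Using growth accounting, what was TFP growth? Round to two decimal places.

TFP grew 2.60%.

GDP growth = (5061.7 − 4900) / 4900 = 3.3%.
The capital stock growth = (2626 − 2600) / 2600 = 1%.
Labor input growth = (3923.4 − 3900) / 3900 = 0.6%.
Labor's share = 1 − 0.24 = 0.76.
The capital stock: 0.24 × 1 = 0.24 pp.
Labor input: 0.76 × 0.6 = 0.456 pp.
TFP growth = 3.3 − 0.696 = 2.604%.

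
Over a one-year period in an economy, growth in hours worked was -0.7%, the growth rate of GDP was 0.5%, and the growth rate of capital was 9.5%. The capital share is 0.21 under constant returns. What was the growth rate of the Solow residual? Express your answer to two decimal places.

Labor's share = 1 − 0.21 = 0.79.
Capital: 0.21 × 9.5 = 1.995 pp.
Hours worked: 0.79 × (-0.7) = -0.553 pp.
TFP growth = 0.5 − 1.442 = -0.942%.

-0.94%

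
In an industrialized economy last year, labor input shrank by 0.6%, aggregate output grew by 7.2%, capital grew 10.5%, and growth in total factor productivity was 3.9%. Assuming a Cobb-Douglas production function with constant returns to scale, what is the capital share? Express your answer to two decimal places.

The capital share is 0.35.

gY = gA + α·gK + (1−α)·gL, so gY − gA − gL = α(gK − gL).
7.2 − 3.9 + 0.6 = α × (10.5 − (-0.6)).
3.9 = 11.1 α, so α = 0.3514.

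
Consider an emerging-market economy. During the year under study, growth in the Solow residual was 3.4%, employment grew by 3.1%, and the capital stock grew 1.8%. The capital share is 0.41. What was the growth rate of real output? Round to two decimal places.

Real output grew 5.97%.

Labor's share = 1 − 0.41 = 0.59.
The capital stock: 0.41 × 1.8 = 0.738 pp.
Employment: 0.59 × 3.1 = 1.829 pp.
Output growth = 3.4 + 2.567 = 5.967%.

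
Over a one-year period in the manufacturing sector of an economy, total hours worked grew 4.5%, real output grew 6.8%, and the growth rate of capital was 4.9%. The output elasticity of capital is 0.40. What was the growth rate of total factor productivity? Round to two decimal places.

Labor's share = 1 − 0.4 = 0.6.
Capital: 0.4 × 4.9 = 1.96 pp.
Total hours worked: 0.6 × 4.5 = 2.7 pp.
TFP growth = 6.8 − 4.66 = 2.14%.

2.14%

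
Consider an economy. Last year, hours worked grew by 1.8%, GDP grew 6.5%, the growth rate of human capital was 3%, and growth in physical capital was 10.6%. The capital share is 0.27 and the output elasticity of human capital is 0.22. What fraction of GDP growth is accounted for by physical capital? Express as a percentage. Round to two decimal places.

Physical capital contributed 0.27 × 10.6 = 2.862 pp.
Share of growth = 2.862 / 6.5 × 100 = 44.0308%.

44.03%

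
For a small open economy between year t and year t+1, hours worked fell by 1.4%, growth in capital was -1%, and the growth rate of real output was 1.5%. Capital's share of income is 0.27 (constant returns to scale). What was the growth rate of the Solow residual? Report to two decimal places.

Labor's share = 1 − 0.27 = 0.73.
Capital: 0.27 × (-1) = -0.27 pp.
Hours worked: 0.73 × (-1.4) = -1.022 pp.
TFP growth = 1.5 + 1.292 = 2.792%.

The Solow residual grew 2.79%.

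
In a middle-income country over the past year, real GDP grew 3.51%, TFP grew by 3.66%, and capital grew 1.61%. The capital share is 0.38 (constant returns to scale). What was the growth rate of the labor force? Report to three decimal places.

-1.229%

Labor's share = 1 − 0.38 = 0.62.
gY = gA + 0.38×1.61 + 0.62×g.
0.62×g = 3.51 − 3.66 − 0.6118 = -0.7618.
g = -0.7618 / 0.62 = -1.22871%.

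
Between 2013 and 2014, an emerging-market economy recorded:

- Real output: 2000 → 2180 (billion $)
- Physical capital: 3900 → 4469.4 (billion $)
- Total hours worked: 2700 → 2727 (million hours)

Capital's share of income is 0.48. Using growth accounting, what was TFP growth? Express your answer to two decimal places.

Real output growth = (2180 − 2000) / 2000 = 9%.
Physical capital growth = (4469.4 − 3900) / 3900 = 14.6%.
Total hours worked growth = (2727 − 2700) / 2700 = 1%.
Labor's share = 1 − 0.48 = 0.52.
Physical capital: 0.48 × 14.6 = 7.008 pp.
Total hours worked: 0.52 × 1 = 0.52 pp.
TFP growth = 9 − 7.528 = 1.472%.

1.47%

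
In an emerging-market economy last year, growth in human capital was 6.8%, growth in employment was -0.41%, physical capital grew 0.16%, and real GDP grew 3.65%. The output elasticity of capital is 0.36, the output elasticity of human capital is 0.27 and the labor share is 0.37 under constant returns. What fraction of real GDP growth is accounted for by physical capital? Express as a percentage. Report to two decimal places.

Physical capital contributed 0.36 × 0.16 = 0.0576 pp.
Share of growth = 0.0576 / 3.65 × 100 = 1.5781%.

1.58%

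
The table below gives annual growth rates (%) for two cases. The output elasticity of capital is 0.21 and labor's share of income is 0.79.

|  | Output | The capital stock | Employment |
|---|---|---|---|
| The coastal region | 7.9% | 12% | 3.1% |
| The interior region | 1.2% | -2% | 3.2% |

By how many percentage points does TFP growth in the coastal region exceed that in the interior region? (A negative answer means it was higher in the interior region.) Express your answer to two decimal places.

3.84 percentage points

Labor's share = 1 − 0.21 = 0.79.
The coastal region: TFP = 7.9 − 2.52 − 2.449 = 2.931%.
The interior region: TFP = 1.2 + 0.42 − 2.528 = -0.908%.
Difference = 2.931 − (-0.908) = 3.839 pp.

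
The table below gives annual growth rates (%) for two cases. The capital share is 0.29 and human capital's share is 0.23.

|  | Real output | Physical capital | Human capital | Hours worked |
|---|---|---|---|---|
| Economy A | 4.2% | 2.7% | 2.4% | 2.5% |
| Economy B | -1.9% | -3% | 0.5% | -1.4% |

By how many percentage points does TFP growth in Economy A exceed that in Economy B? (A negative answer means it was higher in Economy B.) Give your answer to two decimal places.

2.14 percentage points

Labor's share = 1 − 0.29 − 0.23 = 0.48.
Economy A: TFP = 4.2 − 0.783 − 0.552 − 1.2 = 1.665%.
Economy B: TFP = -1.9 + 0.87 − 0.115 + 0.672 = -0.473%.
Difference = 1.665 − (-0.473) = 2.138 pp.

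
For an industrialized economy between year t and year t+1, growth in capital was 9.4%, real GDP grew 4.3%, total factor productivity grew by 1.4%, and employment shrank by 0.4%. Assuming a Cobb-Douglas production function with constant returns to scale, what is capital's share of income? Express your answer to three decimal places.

gY = gA + α·gK + (1−α)·gL, so gY − gA − gL = α(gK − gL).
4.3 − 1.4 + 0.4 = α × (9.4 − (-0.4)).
3.3 = 9.8 α, so α = 0.33673.

α = 0.337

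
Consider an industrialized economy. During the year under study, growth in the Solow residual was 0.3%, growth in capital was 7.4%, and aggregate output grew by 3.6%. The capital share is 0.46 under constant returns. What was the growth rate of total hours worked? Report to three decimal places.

Labor's share = 1 − 0.46 = 0.54.
gY = gA + 0.46×7.4 + 0.54×g.
0.54×g = 3.6 − 0.3 − 3.404 = -0.104.
g = -0.104 / 0.54 = -0.19259%.

-0.193%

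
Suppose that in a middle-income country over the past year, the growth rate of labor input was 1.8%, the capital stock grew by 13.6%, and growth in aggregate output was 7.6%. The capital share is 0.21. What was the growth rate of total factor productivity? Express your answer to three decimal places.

Labor's share = 1 − 0.21 = 0.79.
The capital stock: 0.21 × 13.6 = 2.856 pp.
Labor input: 0.79 × 1.8 = 1.422 pp.
TFP growth = 7.6 − 4.278 = 3.322%.

3.322%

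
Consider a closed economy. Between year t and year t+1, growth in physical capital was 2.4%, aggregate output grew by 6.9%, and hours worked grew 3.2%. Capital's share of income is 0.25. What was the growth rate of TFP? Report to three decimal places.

3.900%

Labor's share = 1 − 0.25 = 0.75.
Physical capital: 0.25 × 2.4 = 0.6 pp.
Hours worked: 0.75 × 3.2 = 2.4 pp.
TFP growth = 6.9 − 3 = 3.9%.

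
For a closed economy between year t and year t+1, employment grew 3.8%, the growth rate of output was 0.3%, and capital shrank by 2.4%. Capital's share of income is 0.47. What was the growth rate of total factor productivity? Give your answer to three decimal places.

Labor's share = 1 − 0.47 = 0.53.
Capital: 0.47 × (-2.4) = -1.128 pp.
Employment: 0.53 × 3.8 = 2.014 pp.
TFP growth = 0.3 − 0.886 = -0.586%.

-0.586%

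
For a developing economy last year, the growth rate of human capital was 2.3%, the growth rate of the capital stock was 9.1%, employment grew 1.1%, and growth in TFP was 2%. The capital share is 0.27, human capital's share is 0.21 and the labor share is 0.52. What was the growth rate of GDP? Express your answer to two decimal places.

Labor's share = 1 − 0.27 − 0.21 = 0.52.
The capital stock: 0.27 × 9.1 = 2.457 pp.
Human capital: 0.21 × 2.3 = 0.483 pp.
Employment: 0.52 × 1.1 = 0.572 pp.
Output growth = 2 + 3.512 = 5.512%.

5.51%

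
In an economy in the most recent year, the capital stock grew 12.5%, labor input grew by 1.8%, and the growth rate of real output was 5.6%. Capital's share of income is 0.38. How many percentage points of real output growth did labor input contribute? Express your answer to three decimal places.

Labor's share = 1 − 0.38 = 0.62.
Contribution = share × growth = 0.62 × 1.8 = 1.116 pp.

1.116 pp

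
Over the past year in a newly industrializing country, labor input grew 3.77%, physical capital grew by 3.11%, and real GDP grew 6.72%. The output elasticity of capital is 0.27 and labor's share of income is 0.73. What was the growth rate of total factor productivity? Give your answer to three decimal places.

Total factor productivity grew 3.128%.

Labor's share = 1 − 0.27 = 0.73.
Physical capital: 0.27 × 3.11 = 0.8397 pp.
Labor input: 0.73 × 3.77 = 2.7521 pp.
TFP growth = 6.72 − 3.5918 = 3.1282%.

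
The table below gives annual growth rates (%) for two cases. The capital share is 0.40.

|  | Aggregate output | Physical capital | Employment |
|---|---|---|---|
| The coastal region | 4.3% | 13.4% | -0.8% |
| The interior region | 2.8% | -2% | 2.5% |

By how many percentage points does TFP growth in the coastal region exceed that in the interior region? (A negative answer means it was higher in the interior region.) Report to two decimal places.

-2.68 percentage points

Labor's share = 1 − 0.4 = 0.6.
The coastal region: TFP = 4.3 − 5.36 + 0.48 = -0.58%.
The interior region: TFP = 2.8 + 0.8 − 1.5 = 2.1%.
Difference = -0.58 − (2.1) = -2.68 pp.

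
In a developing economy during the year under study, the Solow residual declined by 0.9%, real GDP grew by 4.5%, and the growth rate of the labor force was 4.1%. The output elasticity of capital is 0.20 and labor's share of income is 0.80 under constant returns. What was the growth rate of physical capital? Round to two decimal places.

Labor's share = 1 − 0.2 = 0.8.
gY = gA + 0.8×4.1 + 0.2×g.
0.2×g = 4.5 + 0.9 − 3.28 = 2.12.
g = 2.12 / 0.2 = 10.6%.

10.60%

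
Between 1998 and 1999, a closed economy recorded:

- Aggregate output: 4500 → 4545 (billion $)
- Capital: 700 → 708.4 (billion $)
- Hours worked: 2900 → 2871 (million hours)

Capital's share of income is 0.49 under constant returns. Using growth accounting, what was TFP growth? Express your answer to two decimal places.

Aggregate output growth = (4545 − 4500) / 4500 = 1%.
Capital growth = (708.4 − 700) / 700 = 1.2%.
Hours worked growth = (2871 − 2900) / 2900 = -1%.
Labor's share = 1 − 0.49 = 0.51.
Capital: 0.49 × 1.2 = 0.588 pp.
Hours worked: 0.51 × (-1) = -0.51 pp.
TFP growth = 1 − 0.078 = 0.922%.

0.92%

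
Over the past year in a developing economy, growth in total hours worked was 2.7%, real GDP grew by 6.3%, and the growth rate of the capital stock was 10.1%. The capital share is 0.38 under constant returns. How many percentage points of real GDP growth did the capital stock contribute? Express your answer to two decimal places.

3.84 pp

Contribution = share × growth = 0.38 × 10.1 = 3.838 pp.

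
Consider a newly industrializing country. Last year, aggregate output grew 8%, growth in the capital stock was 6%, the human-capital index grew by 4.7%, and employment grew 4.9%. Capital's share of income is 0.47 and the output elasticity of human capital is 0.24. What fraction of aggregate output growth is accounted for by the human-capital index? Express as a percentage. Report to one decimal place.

The human-capital index accounted for 14.1% of growth.

The human-capital index contributed 0.24 × 4.7 = 1.128 pp.
Share of growth = 1.128 / 8 × 100 = 14.1%.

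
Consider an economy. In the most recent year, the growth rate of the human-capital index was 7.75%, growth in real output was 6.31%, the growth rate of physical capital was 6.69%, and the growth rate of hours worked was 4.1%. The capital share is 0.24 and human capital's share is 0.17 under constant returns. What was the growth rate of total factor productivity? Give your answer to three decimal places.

0.968%

Labor's share = 1 − 0.24 − 0.17 = 0.59.
Physical capital: 0.24 × 6.69 = 1.6056 pp.
The human-capital index: 0.17 × 7.75 = 1.3175 pp.
Hours worked: 0.59 × 4.1 = 2.419 pp.
TFP growth = 6.31 − 5.3421 = 0.9679%.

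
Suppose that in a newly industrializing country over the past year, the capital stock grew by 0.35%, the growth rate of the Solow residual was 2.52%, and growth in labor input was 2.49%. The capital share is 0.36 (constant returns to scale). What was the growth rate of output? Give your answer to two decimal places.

Labor's share = 1 − 0.36 = 0.64.
The capital stock: 0.36 × 0.35 = 0.126 pp.
Labor input: 0.64 × 2.49 = 1.5936 pp.
Output growth = 2.52 + 1.7196 = 4.2396%.

Output growth was 4.24%.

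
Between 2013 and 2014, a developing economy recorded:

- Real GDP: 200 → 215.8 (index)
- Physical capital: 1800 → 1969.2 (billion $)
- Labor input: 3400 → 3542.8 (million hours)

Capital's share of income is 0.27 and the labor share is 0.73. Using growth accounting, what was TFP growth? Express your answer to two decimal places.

TFP growth was 2.30%.

Real GDP growth = (215.8 − 200) / 200 = 7.9%.
Physical capital growth = (1969.2 − 1800) / 1800 = 9.4%.
Labor input growth = (3542.8 − 3400) / 3400 = 4.2%.
Labor's share = 1 − 0.27 = 0.73.
Physical capital: 0.27 × 9.4 = 2.538 pp.
Labor input: 0.73 × 4.2 = 3.066 pp.
TFP growth = 7.9 − 5.604 = 2.296%.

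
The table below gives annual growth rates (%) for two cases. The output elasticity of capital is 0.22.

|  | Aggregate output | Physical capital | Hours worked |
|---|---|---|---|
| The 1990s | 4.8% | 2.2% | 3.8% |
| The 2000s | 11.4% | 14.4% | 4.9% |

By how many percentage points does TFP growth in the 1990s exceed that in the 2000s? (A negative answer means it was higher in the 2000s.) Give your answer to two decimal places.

-3.06 percentage points

Labor's share = 1 − 0.22 = 0.78.
The 1990s: TFP = 4.8 − 0.484 − 2.964 = 1.352%.
The 2000s: TFP = 11.4 − 3.168 − 3.822 = 4.41%.
Difference = 1.352 − (4.41) = -3.058 pp.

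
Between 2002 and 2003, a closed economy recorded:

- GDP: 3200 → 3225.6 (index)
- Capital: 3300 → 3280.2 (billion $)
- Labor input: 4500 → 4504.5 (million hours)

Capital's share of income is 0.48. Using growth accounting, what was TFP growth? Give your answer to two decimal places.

1.04%

GDP growth = (3225.6 − 3200) / 3200 = 0.8%.
Capital growth = (3280.2 − 3300) / 3300 = -0.6%.
Labor input growth = (4504.5 − 4500) / 4500 = 0.1%.
Labor's share = 1 − 0.48 = 0.52.
Capital: 0.48 × (-0.6) = -0.288 pp.
Labor input: 0.52 × 0.1 = 0.052 pp.
TFP growth = 0.8 + 0.236 = 1.036%.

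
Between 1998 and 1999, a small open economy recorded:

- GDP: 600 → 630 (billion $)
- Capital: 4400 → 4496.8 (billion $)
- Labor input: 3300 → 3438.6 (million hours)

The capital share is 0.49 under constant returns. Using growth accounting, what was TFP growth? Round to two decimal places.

GDP growth = (630 − 600) / 600 = 5%.
Capital growth = (4496.8 − 4400) / 4400 = 2.2%.
Labor input growth = (3438.6 − 3300) / 3300 = 4.2%.
Labor's share = 1 − 0.49 = 0.51.
Capital: 0.49 × 2.2 = 1.078 pp.
Labor input: 0.51 × 4.2 = 2.142 pp.
TFP growth = 5 − 3.22 = 1.78%.

1.78%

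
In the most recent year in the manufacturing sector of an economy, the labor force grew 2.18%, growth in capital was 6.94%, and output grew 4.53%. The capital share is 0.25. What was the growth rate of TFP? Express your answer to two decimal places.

Labor's share = 1 − 0.25 = 0.75.
Capital: 0.25 × 6.94 = 1.735 pp.
The labor force: 0.75 × 2.18 = 1.635 pp.
TFP growth = 4.53 − 3.37 = 1.16%.

1.16%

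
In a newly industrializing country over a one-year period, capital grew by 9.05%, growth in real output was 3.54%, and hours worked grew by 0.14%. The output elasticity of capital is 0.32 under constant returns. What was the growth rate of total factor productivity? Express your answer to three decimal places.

Labor's share = 1 − 0.32 = 0.68.
Capital: 0.32 × 9.05 = 2.896 pp.
Hours worked: 0.68 × 0.14 = 0.0952 pp.
TFP growth = 3.54 − 2.9912 = 0.5488%.

0.549%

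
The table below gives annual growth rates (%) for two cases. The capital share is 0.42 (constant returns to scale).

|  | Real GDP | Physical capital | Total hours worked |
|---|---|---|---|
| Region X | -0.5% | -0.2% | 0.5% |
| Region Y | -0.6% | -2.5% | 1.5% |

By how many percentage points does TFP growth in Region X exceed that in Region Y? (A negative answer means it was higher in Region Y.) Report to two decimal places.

Labor's share = 1 − 0.42 = 0.58.
Region X: TFP = -0.5 + 0.084 − 0.29 = -0.706%.
Region Y: TFP = -0.6 + 1.05 − 0.87 = -0.42%.
Difference = -0.706 − (-0.42) = -0.286 pp.

-0.29 percentage points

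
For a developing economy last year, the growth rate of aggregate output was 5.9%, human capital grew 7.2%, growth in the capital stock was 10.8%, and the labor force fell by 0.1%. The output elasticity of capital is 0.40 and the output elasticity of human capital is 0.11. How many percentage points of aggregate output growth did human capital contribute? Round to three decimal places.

0.792

Contribution = share × growth = 0.11 × 7.2 = 0.792 pp.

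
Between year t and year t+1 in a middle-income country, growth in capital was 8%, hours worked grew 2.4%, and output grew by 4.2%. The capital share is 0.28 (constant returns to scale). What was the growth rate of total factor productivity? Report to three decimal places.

Labor's share = 1 − 0.28 = 0.72.
Capital: 0.28 × 8 = 2.24 pp.
Hours worked: 0.72 × 2.4 = 1.728 pp.
TFP growth = 4.2 − 3.968 = 0.232%.

0.232%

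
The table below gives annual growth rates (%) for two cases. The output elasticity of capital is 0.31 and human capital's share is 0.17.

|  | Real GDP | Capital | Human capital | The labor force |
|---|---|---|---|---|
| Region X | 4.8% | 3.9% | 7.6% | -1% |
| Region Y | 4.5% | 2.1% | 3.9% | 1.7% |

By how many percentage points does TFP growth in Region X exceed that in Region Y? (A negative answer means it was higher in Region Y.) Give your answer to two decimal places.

0.52 percentage points

Labor's share = 1 − 0.31 − 0.17 = 0.52.
Region X: TFP = 4.8 − 1.209 − 1.292 + 0.52 = 2.819%.
Region Y: TFP = 4.5 − 0.651 − 0.663 − 0.884 = 2.302%.
Difference = 2.819 − (2.302) = 0.517 pp.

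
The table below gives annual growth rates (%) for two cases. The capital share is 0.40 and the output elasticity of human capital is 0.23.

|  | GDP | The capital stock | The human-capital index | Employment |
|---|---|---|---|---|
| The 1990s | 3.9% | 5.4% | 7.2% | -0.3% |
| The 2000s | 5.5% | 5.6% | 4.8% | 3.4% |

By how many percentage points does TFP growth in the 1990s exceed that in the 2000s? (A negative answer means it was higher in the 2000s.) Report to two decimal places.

Labor's share = 1 − 0.4 − 0.23 = 0.37.
The 1990s: TFP = 3.9 − 2.16 − 1.656 + 0.111 = 0.195%.
The 2000s: TFP = 5.5 − 2.24 − 1.104 − 1.258 = 0.898%.
Difference = 0.195 − (0.898) = -0.703 pp.

-0.70 percentage points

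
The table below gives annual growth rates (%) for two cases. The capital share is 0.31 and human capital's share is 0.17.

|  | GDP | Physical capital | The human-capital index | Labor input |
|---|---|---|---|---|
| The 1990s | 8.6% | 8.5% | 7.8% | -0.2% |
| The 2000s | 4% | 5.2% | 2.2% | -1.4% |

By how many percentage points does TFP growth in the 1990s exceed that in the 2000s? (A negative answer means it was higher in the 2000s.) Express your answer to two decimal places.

2.00 percentage points

Labor's share = 1 − 0.31 − 0.17 = 0.52.
The 1990s: TFP = 8.6 − 2.635 − 1.326 + 0.104 = 4.743%.
The 2000s: TFP = 4 − 1.612 − 0.374 + 0.728 = 2.742%.
Difference = 4.743 − (2.742) = 2.001 pp.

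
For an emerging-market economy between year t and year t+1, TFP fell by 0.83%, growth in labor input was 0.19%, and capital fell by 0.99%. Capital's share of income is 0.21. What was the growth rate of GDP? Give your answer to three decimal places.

Labor's share = 1 − 0.21 = 0.79.
Capital: 0.21 × (-0.99) = -0.2079 pp.
Labor input: 0.79 × 0.19 = 0.1501 pp.
Output growth = -0.83 + (-0.0578) = -0.8878%.

-0.888%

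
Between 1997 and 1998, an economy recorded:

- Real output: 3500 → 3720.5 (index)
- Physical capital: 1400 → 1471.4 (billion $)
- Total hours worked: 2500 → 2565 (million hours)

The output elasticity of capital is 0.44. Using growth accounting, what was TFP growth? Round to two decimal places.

2.60%

Real output growth = (3720.5 − 3500) / 3500 = 6.3%.
Physical capital growth = (1471.4 − 1400) / 1400 = 5.1%.
Total hours worked growth = (2565 − 2500) / 2500 = 2.6%.
Labor's share = 1 − 0.44 = 0.56.
Physical capital: 0.44 × 5.1 = 2.244 pp.
Total hours worked: 0.56 × 2.6 = 1.456 pp.
TFP growth = 6.3 − 3.7 = 2.6%.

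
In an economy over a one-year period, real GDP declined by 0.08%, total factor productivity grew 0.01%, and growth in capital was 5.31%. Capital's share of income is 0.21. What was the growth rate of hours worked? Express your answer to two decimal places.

Labor's share = 1 − 0.21 = 0.79.
gY = gA + 0.21×5.31 + 0.79×g.
0.79×g = -0.08 − 0.01 − 1.1151 = -1.2051.
g = -1.2051 / 0.79 = -1.5254%.

-1.53%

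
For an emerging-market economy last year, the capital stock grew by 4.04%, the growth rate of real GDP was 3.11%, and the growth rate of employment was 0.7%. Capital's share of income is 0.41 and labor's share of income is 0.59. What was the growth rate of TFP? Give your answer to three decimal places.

TFP growth was 1.041%.

Labor's share = 1 − 0.41 = 0.59.
The capital stock: 0.41 × 4.04 = 1.6564 pp.
Employment: 0.59 × 0.7 = 0.413 pp.
TFP growth = 3.11 − 2.0694 = 1.0406%.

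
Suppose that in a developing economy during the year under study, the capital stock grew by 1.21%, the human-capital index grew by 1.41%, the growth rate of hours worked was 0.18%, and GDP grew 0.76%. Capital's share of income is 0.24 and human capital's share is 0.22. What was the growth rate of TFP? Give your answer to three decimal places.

Labor's share = 1 − 0.24 − 0.22 = 0.54.
The capital stock: 0.24 × 1.21 = 0.2904 pp.
The human-capital index: 0.22 × 1.41 = 0.3102 pp.
Hours worked: 0.54 × 0.18 = 0.0972 pp.
TFP growth = 0.76 − 0.6978 = 0.0622%.

0.062%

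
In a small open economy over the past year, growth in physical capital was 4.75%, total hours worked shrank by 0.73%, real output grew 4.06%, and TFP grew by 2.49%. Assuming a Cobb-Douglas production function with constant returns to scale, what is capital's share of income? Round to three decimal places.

α = 0.420

gY = gA + α·gK + (1−α)·gL, so gY − gA − gL = α(gK − gL).
4.06 − 2.49 + 0.73 = α × (4.75 − (-0.73)).
2.3 = 5.48 α, so α = 0.41971.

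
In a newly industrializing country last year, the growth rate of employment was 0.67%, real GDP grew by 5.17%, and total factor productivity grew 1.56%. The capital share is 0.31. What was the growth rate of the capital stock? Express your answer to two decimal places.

10.15%

Labor's share = 1 − 0.31 = 0.69.
gY = gA + 0.69×0.67 + 0.31×g.
0.31×g = 5.17 − 1.56 − 0.4623 = 3.1477.
g = 3.1477 / 0.31 = 10.1539%.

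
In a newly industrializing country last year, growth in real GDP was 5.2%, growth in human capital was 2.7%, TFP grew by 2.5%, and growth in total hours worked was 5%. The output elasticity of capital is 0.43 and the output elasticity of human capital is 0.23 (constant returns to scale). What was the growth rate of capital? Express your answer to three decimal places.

Labor's share = 1 − 0.43 − 0.23 = 0.34.
gY = gA + 0.23×2.7 + 0.34×5 + 0.43×g.
0.43×g = 5.2 − 2.5 − 2.321 = 0.379.
g = 0.379 / 0.43 = 0.8814%.

Capital grew 0.881%.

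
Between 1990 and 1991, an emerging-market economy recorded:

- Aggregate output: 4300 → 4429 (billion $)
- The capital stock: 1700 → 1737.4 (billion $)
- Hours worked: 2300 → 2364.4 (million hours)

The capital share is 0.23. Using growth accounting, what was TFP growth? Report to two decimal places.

Aggregate output growth = (4429 − 4300) / 4300 = 3%.
The capital stock growth = (1737.4 − 1700) / 1700 = 2.2%.
Hours worked growth = (2364.4 − 2300) / 2300 = 2.8%.
Labor's share = 1 − 0.23 = 0.77.
The capital stock: 0.23 × 2.2 = 0.506 pp.
Hours worked: 0.77 × 2.8 = 2.156 pp.
TFP growth = 3 − 2.662 = 0.338%.

TFP grew 0.34%.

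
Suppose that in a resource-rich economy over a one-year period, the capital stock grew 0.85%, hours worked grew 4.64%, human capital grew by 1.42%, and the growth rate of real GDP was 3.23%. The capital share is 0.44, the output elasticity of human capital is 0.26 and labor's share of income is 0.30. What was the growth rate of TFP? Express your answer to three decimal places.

1.095%

Labor's share = 1 − 0.44 − 0.26 = 0.3.
The capital stock: 0.44 × 0.85 = 0.374 pp.
Human capital: 0.26 × 1.42 = 0.3692 pp.
Hours worked: 0.3 × 4.64 = 1.392 pp.
TFP growth = 3.23 − 2.1352 = 1.0948%.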